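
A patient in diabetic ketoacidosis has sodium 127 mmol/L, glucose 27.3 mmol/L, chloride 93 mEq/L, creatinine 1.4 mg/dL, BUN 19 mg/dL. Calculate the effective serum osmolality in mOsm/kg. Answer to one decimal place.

Effective osmolality excludes urea (freely permeant across cell membranes):
2·Na + glucose
= 2·127 + 27.3
= 254 + 27.3
= 281.3 mOsm/kg

281.3 mOsm/kg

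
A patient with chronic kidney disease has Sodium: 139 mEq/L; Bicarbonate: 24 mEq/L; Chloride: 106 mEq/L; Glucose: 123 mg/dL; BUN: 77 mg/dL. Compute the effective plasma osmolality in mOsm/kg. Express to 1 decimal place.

Effective osmolality excludes urea (freely permeant across cell membranes):
2·Na + glucose/18
= 2·139 + 123/18
= 278 + 6.83
= 284.83 mOsm/kg

284.8 mOsm/kg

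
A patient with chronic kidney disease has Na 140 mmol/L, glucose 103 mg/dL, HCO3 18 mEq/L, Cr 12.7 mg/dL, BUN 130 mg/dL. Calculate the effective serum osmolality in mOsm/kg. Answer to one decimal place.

285.7 mOsm/kg

Effective osmolality excludes urea (freely permeant across cell membranes):
2·Na + glucose/18
= 2·140 + 103/18
= 280 + 5.72
= 285.72 mOsm/kg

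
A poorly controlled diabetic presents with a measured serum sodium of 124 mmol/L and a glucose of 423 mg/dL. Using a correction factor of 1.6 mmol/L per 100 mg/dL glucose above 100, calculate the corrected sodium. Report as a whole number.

Corrected Na = measured Na + 1.6 · (glucose − 100)/100
= 124 + 1.6 · (423 − 100)/100
= 124 + 5.2
= 129.2 mmol/L

129 mmol/L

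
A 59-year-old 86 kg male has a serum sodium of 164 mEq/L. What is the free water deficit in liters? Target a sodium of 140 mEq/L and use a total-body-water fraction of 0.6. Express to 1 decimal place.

8.8 L

TBW = 0.6 · 86 = 51.6 L
Free water deficit = TBW · (Na/140 − 1)
= 51.6 · (164/140 − 1)
= 51.6 · 0.1714
= 8.84 L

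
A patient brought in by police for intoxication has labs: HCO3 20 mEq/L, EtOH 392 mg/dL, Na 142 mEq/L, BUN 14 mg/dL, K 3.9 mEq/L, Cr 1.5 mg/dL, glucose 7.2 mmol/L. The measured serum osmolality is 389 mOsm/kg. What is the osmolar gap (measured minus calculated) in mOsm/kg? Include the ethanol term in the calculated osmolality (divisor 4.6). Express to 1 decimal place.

7.6 mOsm/kg

Calculated osmolality = 2·Na + glucose + BUN/2.8 + ethanol/4.6
= 2·142 + 7.2 + 14/2.8 + 392/4.6
= 284 + 7.20 + 5 + 85.22
= 381.42 mOsm/kg ≈ 381.4 mOsm/kg
Osmolar gap = measured − calculated = 389 − 381.4 = 7.6 mOsm/kg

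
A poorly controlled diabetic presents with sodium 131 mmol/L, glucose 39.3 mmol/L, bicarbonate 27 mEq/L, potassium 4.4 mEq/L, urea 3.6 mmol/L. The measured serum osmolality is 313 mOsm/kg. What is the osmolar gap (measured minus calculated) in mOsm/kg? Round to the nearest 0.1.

8.1 mOsm/kg

Calculated osmolality = 2·Na + glucose + urea
= 2·131 + 39.3 + 3.6
= 262 + 39.30 + 3.60
= 304.9 mOsm/kg ≈ 304.9 mOsm/kg
Osmolar gap = measured − calculated = 313 − 304.9 = 8.1 mOsm/kg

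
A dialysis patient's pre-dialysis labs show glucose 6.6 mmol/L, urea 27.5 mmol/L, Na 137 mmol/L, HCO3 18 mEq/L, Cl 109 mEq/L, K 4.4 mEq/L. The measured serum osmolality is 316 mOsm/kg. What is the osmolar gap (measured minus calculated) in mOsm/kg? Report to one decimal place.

7.9 mOsm/kg

Calculated osmolality = 2·Na + glucose + urea
= 2·137 + 6.6 + 27.5
= 274 + 6.60 + 27.50
= 308.1 mOsm/kg ≈ 308.1 mOsm/kg
Osmolar gap = measured − calculated = 316 − 308.1 = 7.9 mOsm/kg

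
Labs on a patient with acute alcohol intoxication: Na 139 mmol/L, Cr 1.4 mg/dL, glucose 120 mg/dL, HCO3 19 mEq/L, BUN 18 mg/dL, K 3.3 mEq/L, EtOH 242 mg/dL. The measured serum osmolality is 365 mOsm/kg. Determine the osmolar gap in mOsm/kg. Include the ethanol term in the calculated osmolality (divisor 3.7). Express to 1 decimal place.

8.5 mOsm/kg

Calculated osmolality = 2·Na + glucose/18 + BUN/2.8 + ethanol/3.7
= 2·139 + 120/18 + 18/2.8 + 242/3.7
= 278 + 6.67 + 6.43 + 65.41
= 356.51 mOsm/kg ≈ 356.5 mOsm/kg
Osmolar gap = measured − calculated = 365 − 356.5 = 8.5 mOsm/kg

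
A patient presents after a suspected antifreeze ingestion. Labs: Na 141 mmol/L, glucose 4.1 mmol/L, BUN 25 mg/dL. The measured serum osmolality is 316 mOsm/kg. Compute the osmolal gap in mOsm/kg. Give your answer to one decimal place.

21.0 mOsm/kg

Calculated osmolality = 2·Na + glucose + BUN/2.8
= 2·141 + 4.1 + 25/2.8
= 282 + 4.10 + 8.93
= 295.03 mOsm/kg ≈ 295.0 mOsm/kg
Osmolar gap = measured − calculated = 316 − 295.0 = 21.0 mOsm/kg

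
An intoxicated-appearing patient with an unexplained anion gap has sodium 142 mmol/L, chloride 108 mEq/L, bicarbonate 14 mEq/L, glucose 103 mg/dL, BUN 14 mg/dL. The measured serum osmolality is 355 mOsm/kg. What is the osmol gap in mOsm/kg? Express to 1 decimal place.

Calculated osmolality = 2·Na + glucose/18 + BUN/2.8
= 2·142 + 103/18 + 14/2.8
= 284 + 5.72 + 5
= 294.72 mOsm/kg ≈ 294.7 mOsm/kg
Osmolar gap = measured − calculated = 355 − 294.7 = 60.3 mOsm/kg

60.3 mOsm/kg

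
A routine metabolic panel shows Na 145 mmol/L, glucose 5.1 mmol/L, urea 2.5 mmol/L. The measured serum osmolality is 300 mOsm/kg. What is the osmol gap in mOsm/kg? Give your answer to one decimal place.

Calculated osmolality = 2·Na + glucose + urea
= 2·145 + 5.1 + 2.5
= 290 + 5.10 + 2.50
= 297.6 mOsm/kg ≈ 297.6 mOsm/kg
Osmolar gap = measured − calculated = 300 − 297.6 = 2.4 mOsm/kg

2.4 mOsm/kg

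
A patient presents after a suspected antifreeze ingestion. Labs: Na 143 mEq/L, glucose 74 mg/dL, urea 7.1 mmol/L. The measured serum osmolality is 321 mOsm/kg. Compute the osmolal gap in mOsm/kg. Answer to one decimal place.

23.8 mOsm/kg

Calculated osmolality = 2·Na + glucose/18 + urea
= 2·143 + 74/18 + 7.1
= 286 + 4.11 + 7.10
= 297.21 mOsm/kg ≈ 297.2 mOsm/kg
Osmolar gap = measured − calculated = 321 − 297.2 = 23.8 mOsm/kg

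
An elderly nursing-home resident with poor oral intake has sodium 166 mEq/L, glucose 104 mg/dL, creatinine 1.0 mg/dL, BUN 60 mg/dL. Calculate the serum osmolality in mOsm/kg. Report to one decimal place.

359.2 mOsm/kg

Calculated osmolality = 2·Na + glucose/18 + BUN/2.8
= 2·166 + 104/18 + 60/2.8
= 332 + 5.78 + 21.43
= 359.21 mOsm/kg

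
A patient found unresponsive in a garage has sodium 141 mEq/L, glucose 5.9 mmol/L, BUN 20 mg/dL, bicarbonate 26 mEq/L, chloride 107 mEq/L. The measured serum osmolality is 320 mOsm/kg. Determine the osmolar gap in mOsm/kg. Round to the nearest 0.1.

25.0 mOsm/kg

Calculated osmolality = 2·Na + glucose + BUN/2.8
= 2·141 + 5.9 + 20/2.8
= 282 + 5.90 + 7.14
= 295.04 mOsm/kg ≈ 295.0 mOsm/kg
Osmolar gap = measured − calculated = 320 − 295.0 = 25.0 mOsm/kg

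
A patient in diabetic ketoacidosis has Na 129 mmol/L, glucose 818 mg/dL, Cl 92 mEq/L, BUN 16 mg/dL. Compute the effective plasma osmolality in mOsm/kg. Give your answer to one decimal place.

Effective osmolality excludes urea (freely permeant across cell membranes):
2·Na + glucose/18
= 2·129 + 818/18
= 258 + 45.44
= 303.44 mOsm/kg

303.4 mOsm/kg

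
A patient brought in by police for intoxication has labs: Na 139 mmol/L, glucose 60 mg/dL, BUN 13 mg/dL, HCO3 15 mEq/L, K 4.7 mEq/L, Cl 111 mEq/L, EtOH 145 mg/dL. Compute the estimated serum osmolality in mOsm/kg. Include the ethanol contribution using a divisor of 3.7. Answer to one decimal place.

325.2 mOsm/kg

Calculated osmolality = 2·Na + glucose/18 + BUN/2.8 + ethanol/3.7
= 2·139 + 60/18 + 13/2.8 + 145/3.7
= 278 + 3.33 + 4.64 + 39.19
= 325.16 mOsm/kg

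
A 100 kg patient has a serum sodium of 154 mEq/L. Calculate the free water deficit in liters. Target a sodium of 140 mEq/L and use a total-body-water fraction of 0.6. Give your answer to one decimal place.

TBW = 0.6 · 100 = 60 L
Free water deficit = TBW · (Na/140 − 1)
= 60 · (154/140 − 1)
= 60 · 0.1
= 6 L

6.0 L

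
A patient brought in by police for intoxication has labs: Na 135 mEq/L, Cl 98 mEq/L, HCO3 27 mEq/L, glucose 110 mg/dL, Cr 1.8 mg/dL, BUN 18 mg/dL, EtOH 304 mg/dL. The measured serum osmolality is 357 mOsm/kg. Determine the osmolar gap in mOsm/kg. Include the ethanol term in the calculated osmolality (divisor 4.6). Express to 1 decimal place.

Calculated osmolality = 2·Na + glucose/18 + BUN/2.8 + ethanol/4.6
= 2·135 + 110/18 + 18/2.8 + 304/4.6
= 270 + 6.11 + 6.43 + 66.09
= 348.63 mOsm/kg ≈ 348.6 mOsm/kg
Osmolar gap = measured − calculated = 357 − 348.6 = 8.4 mOsm/kg

8.4 mOsm/kg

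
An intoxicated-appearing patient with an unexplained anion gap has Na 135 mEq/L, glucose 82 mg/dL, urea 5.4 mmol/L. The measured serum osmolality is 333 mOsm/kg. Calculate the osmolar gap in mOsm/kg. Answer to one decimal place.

53.0 mOsm/kg

Calculated osmolality = 2·Na + glucose/18 + urea
= 2·135 + 82/18 + 5.4
= 270 + 4.56 + 5.40
= 279.96 mOsm/kg ≈ 280.0 mOsm/kg
Osmolar gap = measured − calculated = 333 − 280.0 = 53.0 mOsm/kg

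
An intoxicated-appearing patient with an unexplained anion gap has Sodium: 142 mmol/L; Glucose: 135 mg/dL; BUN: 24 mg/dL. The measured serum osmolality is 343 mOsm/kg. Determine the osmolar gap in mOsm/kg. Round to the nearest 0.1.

42.9 mOsm/kg

Calculated osmolality = 2·Na + glucose/18 + BUN/2.8
= 2·142 + 135/18 + 24/2.8
= 284 + 7.50 + 8.57
= 300.07 mOsm/kg ≈ 300.1 mOsm/kg
Osmolar gap = measured − calculated = 343 − 300.1 = 42.9 mOsm/kg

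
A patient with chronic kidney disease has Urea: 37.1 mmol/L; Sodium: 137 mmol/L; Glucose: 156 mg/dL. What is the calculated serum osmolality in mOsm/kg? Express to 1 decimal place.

319.8 mOsm/kg

Calculated osmolality = 2·Na + glucose/18 + urea
= 2·137 + 156/18 + 37.1
= 274 + 8.67 + 37.10
= 319.77 mOsm/kg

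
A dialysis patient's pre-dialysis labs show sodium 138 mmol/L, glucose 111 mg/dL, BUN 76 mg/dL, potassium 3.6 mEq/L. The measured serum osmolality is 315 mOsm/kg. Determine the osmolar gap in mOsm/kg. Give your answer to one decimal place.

5.7 mOsm/kg

Calculated osmolality = 2·Na + glucose/18 + BUN/2.8
= 2·138 + 111/18 + 76/2.8
= 276 + 6.17 + 27.14
= 309.31 mOsm/kg ≈ 309.3 mOsm/kg
Osmolar gap = measured − calculated = 315 − 309.3 = 5.7 mOsm/kg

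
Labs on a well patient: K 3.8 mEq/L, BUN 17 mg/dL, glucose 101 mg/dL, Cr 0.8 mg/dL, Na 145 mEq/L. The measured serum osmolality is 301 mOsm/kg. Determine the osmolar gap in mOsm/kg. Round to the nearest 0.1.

Calculated osmolality = 2·Na + glucose/18 + BUN/2.8
= 2·145 + 101/18 + 17/2.8
= 290 + 5.61 + 6.07
= 301.68 mOsm/kg ≈ 301.7 mOsm/kg
Osmolar gap = measured − calculated = 301 − 301.7 = -0.7 mOsm/kg

-0.7 mOsm/kg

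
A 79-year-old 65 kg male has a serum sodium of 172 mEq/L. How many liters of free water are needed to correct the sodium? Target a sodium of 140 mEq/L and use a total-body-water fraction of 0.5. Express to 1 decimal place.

TBW = 0.5 · 65 = 32.5 L
Free water deficit = TBW · (Na/140 − 1)
= 32.5 · (172/140 − 1)
= 32.5 · 0.2286
= 7.43 L

7.4 L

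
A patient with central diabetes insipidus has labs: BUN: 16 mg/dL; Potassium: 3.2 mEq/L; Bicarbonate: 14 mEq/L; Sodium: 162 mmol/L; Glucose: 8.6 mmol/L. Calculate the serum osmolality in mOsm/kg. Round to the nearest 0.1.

Calculated osmolality = 2·Na + glucose + BUN/2.8
= 2·162 + 8.6 + 16/2.8
= 324 + 8.60 + 5.71
= 338.31 mOsm/kg

338.3 mOsm/kg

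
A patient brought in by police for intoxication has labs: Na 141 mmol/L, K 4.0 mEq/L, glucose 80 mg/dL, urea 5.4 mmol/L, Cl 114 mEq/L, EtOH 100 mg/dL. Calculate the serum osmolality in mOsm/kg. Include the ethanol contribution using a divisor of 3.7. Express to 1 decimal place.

318.9 mOsm/kg

Calculated osmolality = 2·Na + glucose/18 + urea + ethanol/3.7
= 2·141 + 80/18 + 5.4 + 100/3.7
= 282 + 4.44 + 5.40 + 27.03
= 318.87 mOsm/kg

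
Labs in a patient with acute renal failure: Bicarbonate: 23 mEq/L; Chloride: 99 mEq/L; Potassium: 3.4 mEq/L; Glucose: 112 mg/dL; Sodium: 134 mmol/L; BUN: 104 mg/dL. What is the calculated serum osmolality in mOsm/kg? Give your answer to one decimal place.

311.4 mOsm/kg

Calculated osmolality = 2·Na + glucose/18 + BUN/2.8
= 2·134 + 112/18 + 104/2.8
= 268 + 6.22 + 37.14
= 311.36 mOsm/kg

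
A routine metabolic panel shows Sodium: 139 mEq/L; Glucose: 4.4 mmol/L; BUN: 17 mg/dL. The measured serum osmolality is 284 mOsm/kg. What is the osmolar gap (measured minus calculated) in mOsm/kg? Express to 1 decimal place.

Calculated osmolality = 2·Na + glucose + BUN/2.8
= 2·139 + 4.4 + 17/2.8
= 278 + 4.40 + 6.07
= 288.47 mOsm/kg ≈ 288.5 mOsm/kg
Osmolar gap = measured − calculated = 284 − 288.5 = -4.5 mOsm/kg

-4.5 mOsm/kg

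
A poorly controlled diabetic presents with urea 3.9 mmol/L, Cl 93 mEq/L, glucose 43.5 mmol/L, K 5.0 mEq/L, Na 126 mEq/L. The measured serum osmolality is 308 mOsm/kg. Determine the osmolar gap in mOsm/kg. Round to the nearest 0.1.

8.6 mOsm/kg

Calculated osmolality = 2·Na + glucose + urea
= 2·126 + 43.5 + 3.9
= 252 + 43.50 + 3.90
= 299.4 mOsm/kg ≈ 299.4 mOsm/kg
Osmolar gap = measured − calculated = 308 − 299.4 = 8.6 mOsm/kg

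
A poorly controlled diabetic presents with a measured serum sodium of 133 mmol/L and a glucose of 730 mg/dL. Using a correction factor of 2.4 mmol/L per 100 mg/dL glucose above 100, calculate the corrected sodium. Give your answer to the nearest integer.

148 mmol/L

Corrected Na = measured Na + 2.4 · (glucose − 100)/100
= 133 + 2.4 · (730 − 100)/100
= 133 + 15.1
= 148.1 mmol/L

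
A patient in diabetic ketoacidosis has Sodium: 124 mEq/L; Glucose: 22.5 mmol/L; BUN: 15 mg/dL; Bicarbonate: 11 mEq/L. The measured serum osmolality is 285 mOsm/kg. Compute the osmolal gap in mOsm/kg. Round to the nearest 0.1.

Calculated osmolality = 2·Na + glucose + BUN/2.8
= 2·124 + 22.5 + 15/2.8
= 248 + 22.50 + 5.36
= 275.86 mOsm/kg ≈ 275.9 mOsm/kg
Osmolar gap = measured − calculated = 285 − 275.9 = 9.1 mOsm/kg

9.1 mOsm/kg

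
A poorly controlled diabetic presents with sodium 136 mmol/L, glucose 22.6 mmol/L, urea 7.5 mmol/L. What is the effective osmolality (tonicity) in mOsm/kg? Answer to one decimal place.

Effective osmolality excludes urea (freely permeant across cell membranes):
2·Na + glucose
= 2·136 + 22.6
= 272 + 22.6
= 294.6 mOsm/kg

294.6 mOsm/kg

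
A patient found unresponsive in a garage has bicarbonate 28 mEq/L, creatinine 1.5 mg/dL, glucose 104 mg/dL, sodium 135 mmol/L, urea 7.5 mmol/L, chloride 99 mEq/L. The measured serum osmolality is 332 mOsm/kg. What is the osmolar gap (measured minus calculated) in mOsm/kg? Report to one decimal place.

48.7 mOsm/kg

Calculated osmolality = 2·Na + glucose/18 + urea
= 2·135 + 104/18 + 7.5
= 270 + 5.78 + 7.50
= 283.28 mOsm/kg ≈ 283.3 mOsm/kg
Osmolar gap = measured − calculated = 332 − 283.3 = 48.7 mOsm/kg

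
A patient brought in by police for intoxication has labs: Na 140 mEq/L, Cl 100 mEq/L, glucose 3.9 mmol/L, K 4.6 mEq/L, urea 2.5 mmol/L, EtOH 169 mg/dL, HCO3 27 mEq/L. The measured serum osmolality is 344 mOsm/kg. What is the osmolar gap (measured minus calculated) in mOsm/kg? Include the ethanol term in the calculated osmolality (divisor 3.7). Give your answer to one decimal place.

11.9 mOsm/kg

Calculated osmolality = 2·Na + glucose + urea + ethanol/3.7
= 2·140 + 3.9 + 2.5 + 169/3.7
= 280 + 3.90 + 2.50 + 45.68
= 332.08 mOsm/kg ≈ 332.1 mOsm/kg
Osmolar gap = measured − calculated = 344 − 332.1 = 11.9 mOsm/kg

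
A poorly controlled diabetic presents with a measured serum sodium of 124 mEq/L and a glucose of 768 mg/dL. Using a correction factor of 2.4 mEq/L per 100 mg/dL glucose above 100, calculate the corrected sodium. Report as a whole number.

140 mEq/L

Corrected Na = measured Na + 2.4 · (glucose − 100)/100
= 124 + 2.4 · (768 − 100)/100
= 124 + 16
= 140 mEq/L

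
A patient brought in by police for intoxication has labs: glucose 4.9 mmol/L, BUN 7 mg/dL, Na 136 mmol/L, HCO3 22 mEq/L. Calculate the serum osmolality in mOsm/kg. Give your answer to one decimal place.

279.4 mOsm/kg

Calculated osmolality = 2·Na + glucose + BUN/2.8
= 2·136 + 4.9 + 7/2.8
= 272 + 4.90 + 2.50
= 279.4 mOsm/kg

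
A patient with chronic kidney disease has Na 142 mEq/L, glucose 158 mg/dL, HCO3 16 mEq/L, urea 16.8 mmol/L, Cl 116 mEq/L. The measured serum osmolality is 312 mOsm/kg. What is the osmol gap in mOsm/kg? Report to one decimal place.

Calculated osmolality = 2·Na + glucose/18 + urea
= 2·142 + 158/18 + 16.8
= 284 + 8.78 + 16.80
= 309.58 mOsm/kg ≈ 309.6 mOsm/kg
Osmolar gap = measured − calculated = 312 − 309.6 = 2.4 mOsm/kg

2.4 mOsm/kg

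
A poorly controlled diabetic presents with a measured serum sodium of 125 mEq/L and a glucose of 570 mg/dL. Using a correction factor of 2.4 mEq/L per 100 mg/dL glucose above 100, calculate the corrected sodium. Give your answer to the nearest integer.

Corrected Na = measured Na + 2.4 · (glucose − 100)/100
= 125 + 2.4 · (570 − 100)/100
= 125 + 11.3
= 136.3 mEq/L

136 mEq/L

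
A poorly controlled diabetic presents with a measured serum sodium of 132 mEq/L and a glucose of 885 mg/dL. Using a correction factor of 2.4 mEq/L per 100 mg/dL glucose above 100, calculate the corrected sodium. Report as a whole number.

151 mEq/L

Corrected Na = measured Na + 2.4 · (glucose − 100)/100
= 132 + 2.4 · (885 − 100)/100
= 132 + 18.8
= 150.8 mEq/L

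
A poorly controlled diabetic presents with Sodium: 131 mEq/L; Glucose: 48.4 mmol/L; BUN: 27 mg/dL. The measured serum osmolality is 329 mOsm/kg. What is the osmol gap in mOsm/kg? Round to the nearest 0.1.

Calculated osmolality = 2·Na + glucose + BUN/2.8
= 2·131 + 48.4 + 27/2.8
= 262 + 48.40 + 9.64
= 320.04 mOsm/kg ≈ 320.0 mOsm/kg
Osmolar gap = measured − calculated = 329 − 320.0 = 9.0 mOsm/kg

9.0 mOsm/kg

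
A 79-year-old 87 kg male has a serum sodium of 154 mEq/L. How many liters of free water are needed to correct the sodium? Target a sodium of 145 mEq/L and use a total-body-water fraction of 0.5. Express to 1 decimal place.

TBW = 0.5 · 87 = 43.5 L
Free water deficit = TBW · (Na/145 − 1)
= 43.5 · (154/145 − 1)
= 43.5 · 0.0621
= 2.7 L

2.7 L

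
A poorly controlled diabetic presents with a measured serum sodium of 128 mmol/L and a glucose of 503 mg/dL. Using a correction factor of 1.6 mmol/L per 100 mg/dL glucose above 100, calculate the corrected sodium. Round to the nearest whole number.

134 mmol/L

Corrected Na = measured Na + 1.6 · (glucose − 100)/100
= 128 + 1.6 · (503 − 100)/100
= 128 + 6.4
= 134.4 mmol/L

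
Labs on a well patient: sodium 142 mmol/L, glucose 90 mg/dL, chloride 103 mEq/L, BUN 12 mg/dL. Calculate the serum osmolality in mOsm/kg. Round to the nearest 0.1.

293.3 mOsm/kg

Calculated osmolality = 2·Na + glucose/18 + BUN/2.8
= 2·142 + 90/18 + 12/2.8
= 284 + 5 + 4.29
= 293.29 mOsm/kg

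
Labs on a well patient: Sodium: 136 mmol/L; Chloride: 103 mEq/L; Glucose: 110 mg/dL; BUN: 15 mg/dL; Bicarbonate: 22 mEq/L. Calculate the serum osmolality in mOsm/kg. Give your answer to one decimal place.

283.5 mOsm/kg

Calculated osmolality = 2·Na + glucose/18 + BUN/2.8
= 2·136 + 110/18 + 15/2.8
= 272 + 6.11 + 5.36
= 283.47 mOsm/kg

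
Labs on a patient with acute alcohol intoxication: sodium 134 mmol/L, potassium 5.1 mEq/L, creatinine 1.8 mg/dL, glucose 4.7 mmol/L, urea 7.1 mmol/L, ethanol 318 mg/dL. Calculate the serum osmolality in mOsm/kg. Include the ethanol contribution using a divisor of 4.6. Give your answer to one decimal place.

348.9 mOsm/kg

Calculated osmolality = 2·Na + glucose + urea + ethanol/4.6
= 2·134 + 4.7 + 7.1 + 318/4.6
= 268 + 4.70 + 7.10 + 69.13
= 348.93 mOsm/kg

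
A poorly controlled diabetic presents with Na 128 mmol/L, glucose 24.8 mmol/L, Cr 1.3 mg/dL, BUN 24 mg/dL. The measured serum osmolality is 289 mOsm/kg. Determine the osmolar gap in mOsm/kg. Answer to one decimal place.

-0.4 mOsm/kg

Calculated osmolality = 2·Na + glucose + BUN/2.8
= 2·128 + 24.8 + 24/2.8
= 256 + 24.80 + 8.57
= 289.37 mOsm/kg ≈ 289.4 mOsm/kg
Osmolar gap = measured − calculated = 289 − 289.4 = -0.4 mOsm/kg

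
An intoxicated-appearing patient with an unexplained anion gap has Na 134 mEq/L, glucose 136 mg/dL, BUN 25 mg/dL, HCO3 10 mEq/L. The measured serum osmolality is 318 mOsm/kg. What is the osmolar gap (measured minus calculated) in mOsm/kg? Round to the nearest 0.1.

Calculated osmolality = 2·Na + glucose/18 + BUN/2.8
= 2·134 + 136/18 + 25/2.8
= 268 + 7.56 + 8.93
= 284.49 mOsm/kg ≈ 284.5 mOsm/kg
Osmolar gap = measured − calculated = 318 − 284.5 = 33.5 mOsm/kg

33.5 mOsm/kg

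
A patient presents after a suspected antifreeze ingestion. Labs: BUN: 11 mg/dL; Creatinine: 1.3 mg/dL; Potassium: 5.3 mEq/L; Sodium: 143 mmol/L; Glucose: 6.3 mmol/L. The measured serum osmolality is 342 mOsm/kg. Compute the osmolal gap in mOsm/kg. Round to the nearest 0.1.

45.8 mOsm/kg

Calculated osmolality = 2·Na + glucose + BUN/2.8
= 2·143 + 6.3 + 11/2.8
= 286 + 6.30 + 3.93
= 296.23 mOsm/kg ≈ 296.2 mOsm/kg
Osmolar gap = measured − calculated = 342 − 296.2 = 45.8 mOsm/kg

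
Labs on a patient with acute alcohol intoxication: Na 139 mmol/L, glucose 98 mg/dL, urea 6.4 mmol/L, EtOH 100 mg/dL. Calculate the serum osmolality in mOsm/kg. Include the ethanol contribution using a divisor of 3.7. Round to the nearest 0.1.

316.9 mOsm/kg

Calculated osmolality = 2·Na + glucose/18 + urea + ethanol/3.7
= 2·139 + 98/18 + 6.4 + 100/3.7
= 278 + 5.44 + 6.40 + 27.03
= 316.87 mOsm/kg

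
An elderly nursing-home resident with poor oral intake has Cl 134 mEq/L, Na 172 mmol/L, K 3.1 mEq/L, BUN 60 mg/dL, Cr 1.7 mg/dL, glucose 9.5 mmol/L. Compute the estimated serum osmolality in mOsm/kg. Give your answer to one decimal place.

Calculated osmolality = 2·Na + glucose + BUN/2.8
= 2·172 + 9.5 + 60/2.8
= 344 + 9.50 + 21.43
= 374.93 mOsm/kg

374.9 mOsm/kg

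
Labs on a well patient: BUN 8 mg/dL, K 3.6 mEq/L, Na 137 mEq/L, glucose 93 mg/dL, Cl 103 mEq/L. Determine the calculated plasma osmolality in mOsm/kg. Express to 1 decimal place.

Calculated osmolality = 2·Na + glucose/18 + BUN/2.8
= 2·137 + 93/18 + 8/2.8
= 274 + 5.17 + 2.86
= 282.03 mOsm/kg

282.0 mOsm/kg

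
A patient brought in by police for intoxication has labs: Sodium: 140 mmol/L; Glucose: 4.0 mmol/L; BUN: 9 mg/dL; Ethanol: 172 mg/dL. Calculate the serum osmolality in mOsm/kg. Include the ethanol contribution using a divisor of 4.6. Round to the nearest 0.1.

324.6 mOsm/kg

Calculated osmolality = 2·Na + glucose + BUN/2.8 + ethanol/4.6
= 2·140 + 4 + 9/2.8 + 172/4.6
= 280 + 4 + 3.21 + 37.39
= 324.6 mOsm/kg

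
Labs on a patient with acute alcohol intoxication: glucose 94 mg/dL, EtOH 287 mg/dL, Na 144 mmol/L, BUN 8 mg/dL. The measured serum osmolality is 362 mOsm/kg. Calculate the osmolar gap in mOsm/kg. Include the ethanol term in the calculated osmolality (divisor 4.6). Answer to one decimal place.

Calculated osmolality = 2·Na + glucose/18 + BUN/2.8 + ethanol/4.6
= 2·144 + 94/18 + 8/2.8 + 287/4.6
= 288 + 5.22 + 2.86 + 62.39
= 358.47 mOsm/kg ≈ 358.5 mOsm/kg
Osmolar gap = measured − calculated = 362 − 358.5 = 3.5 mOsm/kg

3.5 mOsm/kg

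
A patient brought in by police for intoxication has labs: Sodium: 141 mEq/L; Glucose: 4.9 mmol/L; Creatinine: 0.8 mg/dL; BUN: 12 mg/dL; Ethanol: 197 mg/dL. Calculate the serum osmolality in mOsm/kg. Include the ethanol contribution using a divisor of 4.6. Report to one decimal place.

334.0 mOsm/kg

Calculated osmolality = 2·Na + glucose + BUN/2.8 + ethanol/4.6
= 2·141 + 4.9 + 12/2.8 + 197/4.6
= 282 + 4.90 + 4.29 + 42.83
= 334.02 mOsm/kg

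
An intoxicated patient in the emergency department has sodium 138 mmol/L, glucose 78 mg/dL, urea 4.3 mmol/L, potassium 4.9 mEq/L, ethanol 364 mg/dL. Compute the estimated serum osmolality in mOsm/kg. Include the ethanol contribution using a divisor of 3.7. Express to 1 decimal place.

383.0 mOsm/kg

Calculated osmolality = 2·Na + glucose/18 + urea + ethanol/3.7
= 2·138 + 78/18 + 4.3 + 364/3.7
= 276 + 4.33 + 4.30 + 98.38
= 383.01 mOsm/kg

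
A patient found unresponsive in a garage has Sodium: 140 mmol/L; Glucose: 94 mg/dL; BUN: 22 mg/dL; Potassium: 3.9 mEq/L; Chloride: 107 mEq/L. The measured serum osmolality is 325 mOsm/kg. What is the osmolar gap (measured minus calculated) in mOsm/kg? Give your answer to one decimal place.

Calculated osmolality = 2·Na + glucose/18 + BUN/2.8
= 2·140 + 94/18 + 22/2.8
= 280 + 5.22 + 7.86
= 293.08 mOsm/kg ≈ 293.1 mOsm/kg
Osmolar gap = measured − calculated = 325 − 293.1 = 31.9 mOsm/kg

31.9 mOsm/kg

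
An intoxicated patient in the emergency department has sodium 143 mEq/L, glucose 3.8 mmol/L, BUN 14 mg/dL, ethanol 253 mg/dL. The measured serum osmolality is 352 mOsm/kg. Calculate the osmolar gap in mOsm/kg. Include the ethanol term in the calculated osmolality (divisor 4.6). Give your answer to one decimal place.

Calculated osmolality = 2·Na + glucose + BUN/2.8 + ethanol/4.6
= 2·143 + 3.8 + 14/2.8 + 253/4.6
= 286 + 3.80 + 5 + 55
= 349.8 mOsm/kg ≈ 349.8 mOsm/kg
Osmolar gap = measured − calculated = 352 − 349.8 = 2.2 mOsm/kg

2.2 mOsm/kg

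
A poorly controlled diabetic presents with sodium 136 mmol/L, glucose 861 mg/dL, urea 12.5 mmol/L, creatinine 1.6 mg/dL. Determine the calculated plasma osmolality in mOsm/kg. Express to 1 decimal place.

332.3 mOsm/kg

Calculated osmolality = 2·Na + glucose/18 + urea
= 2·136 + 861/18 + 12.5
= 272 + 47.83 + 12.50
= 332.33 mOsm/kg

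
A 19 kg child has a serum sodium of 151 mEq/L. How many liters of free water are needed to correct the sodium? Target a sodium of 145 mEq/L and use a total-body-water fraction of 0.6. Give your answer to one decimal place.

0.5 L

TBW = 0.6 · 19 = 11.4 L
Free water deficit = TBW · (Na/145 − 1)
= 11.4 · (151/145 − 1)
= 11.4 · 0.0414
= 0.47 L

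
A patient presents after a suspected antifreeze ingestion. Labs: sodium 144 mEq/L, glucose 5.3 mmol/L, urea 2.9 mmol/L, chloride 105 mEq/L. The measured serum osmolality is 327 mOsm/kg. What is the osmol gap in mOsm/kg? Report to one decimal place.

Calculated osmolality = 2·Na + glucose + urea
= 2·144 + 5.3 + 2.9
= 288 + 5.30 + 2.90
= 296.2 mOsm/kg ≈ 296.2 mOsm/kg
Osmolar gap = measured − calculated = 327 − 296.2 = 30.8 mOsm/kg

30.8 mOsm/kg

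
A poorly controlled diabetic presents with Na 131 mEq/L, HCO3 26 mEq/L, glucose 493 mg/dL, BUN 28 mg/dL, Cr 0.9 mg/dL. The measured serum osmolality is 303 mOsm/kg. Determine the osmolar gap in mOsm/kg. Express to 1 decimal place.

3.6 mOsm/kg

Calculated osmolality = 2·Na + glucose/18 + BUN/2.8
= 2·131 + 493/18 + 28/2.8
= 262 + 27.39 + 10
= 299.39 mOsm/kg ≈ 299.4 mOsm/kg
Osmolar gap = measured − calculated = 303 − 299.4 = 3.6 mOsm/kg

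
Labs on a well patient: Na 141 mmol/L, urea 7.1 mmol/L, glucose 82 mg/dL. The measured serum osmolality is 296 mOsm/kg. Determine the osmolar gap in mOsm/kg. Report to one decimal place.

2.3 mOsm/kg

Calculated osmolality = 2·Na + glucose/18 + urea
= 2·141 + 82/18 + 7.1
= 282 + 4.56 + 7.10
= 293.66 mOsm/kg ≈ 293.7 mOsm/kg
Osmolar gap = measured − calculated = 296 − 293.7 = 2.3 mOsm/kg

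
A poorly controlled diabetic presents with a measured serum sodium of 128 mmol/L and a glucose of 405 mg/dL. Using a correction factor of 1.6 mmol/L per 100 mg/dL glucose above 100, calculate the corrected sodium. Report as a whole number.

Corrected Na = measured Na + 1.6 · (glucose − 100)/100
= 128 + 1.6 · (405 − 100)/100
= 128 + 4.9
= 132.9 mmol/L

133 mmol/L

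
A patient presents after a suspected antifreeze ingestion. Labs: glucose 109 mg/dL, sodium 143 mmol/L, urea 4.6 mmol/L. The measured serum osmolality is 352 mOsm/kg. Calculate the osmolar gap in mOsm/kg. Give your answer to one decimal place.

55.3 mOsm/kg

Calculated osmolality = 2·Na + glucose/18 + urea
= 2·143 + 109/18 + 4.6
= 286 + 6.06 + 4.60
= 296.66 mOsm/kg ≈ 296.7 mOsm/kg
Osmolar gap = measured − calculated = 352 − 296.7 = 55.3 mOsm/kg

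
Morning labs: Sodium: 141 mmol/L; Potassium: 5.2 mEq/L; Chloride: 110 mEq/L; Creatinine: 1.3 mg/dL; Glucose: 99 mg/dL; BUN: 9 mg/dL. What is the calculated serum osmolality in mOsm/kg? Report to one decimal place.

Calculated osmolality = 2·Na + glucose/18 + BUN/2.8
= 2·141 + 99/18 + 9/2.8
= 282 + 5.50 + 3.21
= 290.71 mOsm/kg

290.7 mOsm/kg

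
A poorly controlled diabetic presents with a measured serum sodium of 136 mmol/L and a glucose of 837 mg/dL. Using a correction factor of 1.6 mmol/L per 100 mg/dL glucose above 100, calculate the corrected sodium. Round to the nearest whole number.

Corrected Na = measured Na + 1.6 · (glucose − 100)/100
= 136 + 1.6 · (837 − 100)/100
= 136 + 11.8
= 147.8 mmol/L

148 mmol/L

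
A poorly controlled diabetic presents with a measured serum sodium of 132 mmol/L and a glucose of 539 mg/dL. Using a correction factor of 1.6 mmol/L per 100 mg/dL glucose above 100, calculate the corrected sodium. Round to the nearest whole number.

139 mmol/L

Corrected Na = measured Na + 1.6 · (glucose − 100)/100
= 132 + 1.6 · (539 − 100)/100
= 132 + 7
= 139 mmol/L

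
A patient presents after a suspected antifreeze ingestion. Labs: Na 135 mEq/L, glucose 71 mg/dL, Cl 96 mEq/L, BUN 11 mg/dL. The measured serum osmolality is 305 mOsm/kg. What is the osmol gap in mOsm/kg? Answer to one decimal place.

27.1 mOsm/kg

Calculated osmolality = 2·Na + glucose/18 + BUN/2.8
= 2·135 + 71/18 + 11/2.8
= 270 + 3.94 + 3.93
= 277.87 mOsm/kg ≈ 277.9 mOsm/kg
Osmolar gap = measured − calculated = 305 − 277.9 = 27.1 mOsm/kg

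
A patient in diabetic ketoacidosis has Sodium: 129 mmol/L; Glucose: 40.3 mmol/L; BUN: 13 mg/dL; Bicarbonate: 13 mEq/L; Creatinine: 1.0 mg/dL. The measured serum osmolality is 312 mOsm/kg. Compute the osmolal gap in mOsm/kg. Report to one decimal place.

9.1 mOsm/kg

Calculated osmolality = 2·Na + glucose + BUN/2.8
= 2·129 + 40.3 + 13/2.8
= 258 + 40.30 + 4.64
= 302.94 mOsm/kg ≈ 302.9 mOsm/kg
Osmolar gap = measured − calculated = 312 − 302.9 = 9.1 mOsm/kg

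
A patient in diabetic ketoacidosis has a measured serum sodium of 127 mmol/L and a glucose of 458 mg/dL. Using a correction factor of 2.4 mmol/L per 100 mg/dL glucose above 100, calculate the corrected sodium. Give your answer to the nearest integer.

Corrected Na = measured Na + 2.4 · (glucose − 100)/100
= 127 + 2.4 · (458 − 100)/100
= 127 + 8.6
= 135.6 mmol/L

136 mmol/L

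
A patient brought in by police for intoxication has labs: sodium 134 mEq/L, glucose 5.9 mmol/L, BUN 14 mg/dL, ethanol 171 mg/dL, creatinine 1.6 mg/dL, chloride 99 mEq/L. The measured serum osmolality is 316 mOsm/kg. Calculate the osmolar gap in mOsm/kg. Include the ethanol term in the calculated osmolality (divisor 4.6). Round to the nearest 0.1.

-0.1 mOsm/kg

Calculated osmolality = 2·Na + glucose + BUN/2.8 + ethanol/4.6
= 2·134 + 5.9 + 14/2.8 + 171/4.6
= 268 + 5.90 + 5 + 37.17
= 316.07 mOsm/kg ≈ 316.1 mOsm/kg
Osmolar gap = measured − calculated = 316 − 316.1 = -0.1 mOsm/kg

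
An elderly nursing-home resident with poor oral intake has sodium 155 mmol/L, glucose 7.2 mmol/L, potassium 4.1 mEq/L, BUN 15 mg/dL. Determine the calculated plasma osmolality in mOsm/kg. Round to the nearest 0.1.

Calculated osmolality = 2·Na + glucose + BUN/2.8
= 2·155 + 7.2 + 15/2.8
= 310 + 7.20 + 5.36
= 322.56 mOsm/kg

322.6 mOsm/kg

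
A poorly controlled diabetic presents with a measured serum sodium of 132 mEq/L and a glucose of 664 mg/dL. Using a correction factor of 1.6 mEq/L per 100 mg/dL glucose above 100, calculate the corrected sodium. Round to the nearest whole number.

141 mEq/L

Corrected Na = measured Na + 1.6 · (glucose − 100)/100
= 132 + 1.6 · (664 − 100)/100
= 132 + 9
= 141 mEq/L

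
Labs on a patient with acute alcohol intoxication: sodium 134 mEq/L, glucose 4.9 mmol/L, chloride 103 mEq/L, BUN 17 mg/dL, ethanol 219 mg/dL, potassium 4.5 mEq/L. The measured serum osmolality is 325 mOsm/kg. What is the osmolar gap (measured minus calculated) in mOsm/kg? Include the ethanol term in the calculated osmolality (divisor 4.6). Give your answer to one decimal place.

Calculated osmolality = 2·Na + glucose + BUN/2.8 + ethanol/4.6
= 2·134 + 4.9 + 17/2.8 + 219/4.6
= 268 + 4.90 + 6.07 + 47.61
= 326.58 mOsm/kg ≈ 326.6 mOsm/kg
Osmolar gap = measured − calculated = 325 − 326.6 = -1.6 mOsm/kg

-1.6 mOsm/kg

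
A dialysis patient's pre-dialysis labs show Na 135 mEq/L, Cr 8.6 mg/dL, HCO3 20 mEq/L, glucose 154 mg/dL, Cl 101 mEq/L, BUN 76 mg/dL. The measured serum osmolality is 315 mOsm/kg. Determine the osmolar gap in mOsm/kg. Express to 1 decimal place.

Calculated osmolality = 2·Na + glucose/18 + BUN/2.8
= 2·135 + 154/18 + 76/2.8
= 270 + 8.56 + 27.14
= 305.7 mOsm/kg ≈ 305.7 mOsm/kg
Osmolar gap = measured − calculated = 315 − 305.7 = 9.3 mOsm/kg

9.3 mOsm/kg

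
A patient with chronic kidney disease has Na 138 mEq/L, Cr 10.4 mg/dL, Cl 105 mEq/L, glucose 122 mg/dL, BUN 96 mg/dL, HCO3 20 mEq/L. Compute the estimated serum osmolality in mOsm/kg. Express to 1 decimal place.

Calculated osmolality = 2·Na + glucose/18 + BUN/2.8
= 2·138 + 122/18 + 96/2.8
= 276 + 6.78 + 34.29
= 317.07 mOsm/kg

317.1 mOsm/kg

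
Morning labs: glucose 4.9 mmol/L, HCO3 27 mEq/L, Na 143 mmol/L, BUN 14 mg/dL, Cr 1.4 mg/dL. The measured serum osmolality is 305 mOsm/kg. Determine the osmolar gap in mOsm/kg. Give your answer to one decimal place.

Calculated osmolality = 2·Na + glucose + BUN/2.8
= 2·143 + 4.9 + 14/2.8
= 286 + 4.90 + 5
= 295.9 mOsm/kg ≈ 295.9 mOsm/kg
Osmolar gap = measured − calculated = 305 − 295.9 = 9.1 mOsm/kg

9.1 mOsm/kg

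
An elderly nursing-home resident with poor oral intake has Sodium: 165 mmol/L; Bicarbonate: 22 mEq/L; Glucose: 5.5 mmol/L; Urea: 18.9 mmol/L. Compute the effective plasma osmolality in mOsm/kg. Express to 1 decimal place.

335.5 mOsm/kg

Effective osmolality excludes urea (freely permeant across cell membranes):
2·Na + glucose
= 2·165 + 5.5
= 330 + 5.5
= 335.5 mOsm/kg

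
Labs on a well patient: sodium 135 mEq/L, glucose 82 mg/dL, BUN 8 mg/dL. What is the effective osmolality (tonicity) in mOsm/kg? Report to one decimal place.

Effective osmolality excludes urea (freely permeant across cell membranes):
2·Na + glucose/18
= 2·135 + 82/18
= 270 + 4.56
= 274.56 mOsm/kg

274.6 mOsm/kg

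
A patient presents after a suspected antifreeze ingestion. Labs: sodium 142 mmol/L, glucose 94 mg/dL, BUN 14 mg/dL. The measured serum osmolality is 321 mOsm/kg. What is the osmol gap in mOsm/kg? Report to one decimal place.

Calculated osmolality = 2·Na + glucose/18 + BUN/2.8
= 2·142 + 94/18 + 14/2.8
= 284 + 5.22 + 5
= 294.22 mOsm/kg ≈ 294.2 mOsm/kg
Osmolar gap = measured − calculated = 321 − 294.2 = 26.8 mOsm/kg

26.8 mOsm/kg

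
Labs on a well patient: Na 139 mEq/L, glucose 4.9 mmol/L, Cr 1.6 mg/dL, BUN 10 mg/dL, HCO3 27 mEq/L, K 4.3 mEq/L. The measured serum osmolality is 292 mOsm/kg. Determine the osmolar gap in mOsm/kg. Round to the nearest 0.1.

Calculated osmolality = 2·Na + glucose + BUN/2.8
= 2·139 + 4.9 + 10/2.8
= 278 + 4.90 + 3.57
= 286.47 mOsm/kg ≈ 286.5 mOsm/kg
Osmolar gap = measured − calculated = 292 − 286.5 = 5.5 mOsm/kg

5.5 mOsm/kg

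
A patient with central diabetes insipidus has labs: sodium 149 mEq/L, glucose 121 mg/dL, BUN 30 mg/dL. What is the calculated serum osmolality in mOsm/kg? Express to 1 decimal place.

Calculated osmolality = 2·Na + glucose/18 + BUN/2.8
= 2·149 + 121/18 + 30/2.8
= 298 + 6.72 + 10.71
= 315.43 mOsm/kg

315.4 mOsm/kg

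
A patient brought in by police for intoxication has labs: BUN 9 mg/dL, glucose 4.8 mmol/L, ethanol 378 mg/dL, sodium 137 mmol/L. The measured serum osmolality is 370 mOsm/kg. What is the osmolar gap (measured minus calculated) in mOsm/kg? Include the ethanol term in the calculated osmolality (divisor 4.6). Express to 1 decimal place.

Calculated osmolality = 2·Na + glucose + BUN/2.8 + ethanol/4.6
= 2·137 + 4.8 + 9/2.8 + 378/4.6
= 274 + 4.80 + 3.21 + 82.17
= 364.18 mOsm/kg ≈ 364.2 mOsm/kg
Osmolar gap = measured − calculated = 370 − 364.2 = 5.8 mOsm/kg

5.8 mOsm/kg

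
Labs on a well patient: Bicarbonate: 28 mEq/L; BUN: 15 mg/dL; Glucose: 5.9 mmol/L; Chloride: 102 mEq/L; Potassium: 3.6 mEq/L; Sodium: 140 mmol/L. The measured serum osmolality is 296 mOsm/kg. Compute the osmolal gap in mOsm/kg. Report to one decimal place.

4.7 mOsm/kg

Calculated osmolality = 2·Na + glucose + BUN/2.8
= 2·140 + 5.9 + 15/2.8
= 280 + 5.90 + 5.36
= 291.26 mOsm/kg ≈ 291.3 mOsm/kg
Osmolar gap = measured − calculated = 296 − 291.3 = 4.7 mOsm/kg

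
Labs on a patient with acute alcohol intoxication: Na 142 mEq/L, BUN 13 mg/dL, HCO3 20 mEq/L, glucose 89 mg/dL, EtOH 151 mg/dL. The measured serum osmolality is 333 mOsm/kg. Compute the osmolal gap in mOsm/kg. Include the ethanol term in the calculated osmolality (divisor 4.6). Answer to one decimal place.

6.6 mOsm/kg

Calculated osmolality = 2·Na + glucose/18 + BUN/2.8 + ethanol/4.6
= 2·142 + 89/18 + 13/2.8 + 151/4.6
= 284 + 4.94 + 4.64 + 32.83
= 326.41 mOsm/kg ≈ 326.4 mOsm/kg
Osmolar gap = measured − calculated = 333 − 326.4 = 6.6 mOsm/kg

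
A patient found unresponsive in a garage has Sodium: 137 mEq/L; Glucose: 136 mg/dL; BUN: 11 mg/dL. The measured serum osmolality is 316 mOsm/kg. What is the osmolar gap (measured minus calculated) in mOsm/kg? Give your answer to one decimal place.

Calculated osmolality = 2·Na + glucose/18 + BUN/2.8
= 2·137 + 136/18 + 11/2.8
= 274 + 7.56 + 3.93
= 285.49 mOsm/kg ≈ 285.5 mOsm/kg
Osmolar gap = measured − calculated = 316 − 285.5 = 30.5 mOsm/kg

30.5 mOsm/kg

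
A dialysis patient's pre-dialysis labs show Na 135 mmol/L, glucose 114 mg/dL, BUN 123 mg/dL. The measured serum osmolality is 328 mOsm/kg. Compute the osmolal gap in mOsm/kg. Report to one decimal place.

7.7 mOsm/kg

Calculated osmolality = 2·Na + glucose/18 + BUN/2.8
= 2·135 + 114/18 + 123/2.8
= 270 + 6.33 + 43.93
= 320.26 mOsm/kg ≈ 320.3 mOsm/kg
Osmolar gap = measured − calculated = 328 − 320.3 = 7.7 mOsm/kg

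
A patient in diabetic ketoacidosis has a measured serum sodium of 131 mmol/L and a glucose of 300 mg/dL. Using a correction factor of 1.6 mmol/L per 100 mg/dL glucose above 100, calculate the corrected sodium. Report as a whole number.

Corrected Na = measured Na + 1.6 · (glucose − 100)/100
= 131 + 1.6 · (300 − 100)/100
= 131 + 3.2
= 134.2 mmol/L

134 mmol/L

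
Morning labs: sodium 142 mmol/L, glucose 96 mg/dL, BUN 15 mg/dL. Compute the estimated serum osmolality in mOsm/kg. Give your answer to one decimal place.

294.7 mOsm/kg

Calculated osmolality = 2·Na + glucose/18 + BUN/2.8
= 2·142 + 96/18 + 15/2.8
= 284 + 5.33 + 5.36
= 294.69 mOsm/kg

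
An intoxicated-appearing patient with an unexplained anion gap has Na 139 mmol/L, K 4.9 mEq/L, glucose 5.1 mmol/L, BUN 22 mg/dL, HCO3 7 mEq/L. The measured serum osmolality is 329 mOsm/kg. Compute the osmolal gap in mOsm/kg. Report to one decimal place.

38.0 mOsm/kg

Calculated osmolality = 2·Na + glucose + BUN/2.8
= 2·139 + 5.1 + 22/2.8
= 278 + 5.10 + 7.86
= 290.96 mOsm/kg ≈ 291.0 mOsm/kg
Osmolar gap = measured − calculated = 329 − 291.0 = 38.0 mOsm/kg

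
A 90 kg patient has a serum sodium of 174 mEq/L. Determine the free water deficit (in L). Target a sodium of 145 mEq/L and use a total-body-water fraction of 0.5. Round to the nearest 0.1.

TBW = 0.5 · 90 = 45 L
Free water deficit = TBW · (Na/145 − 1)
= 45 · (174/145 − 1)
= 45 · 0.2
= 9 L

9.0 L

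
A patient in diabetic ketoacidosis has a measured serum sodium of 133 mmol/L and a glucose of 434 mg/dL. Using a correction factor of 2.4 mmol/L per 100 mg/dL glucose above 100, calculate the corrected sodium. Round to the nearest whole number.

141 mmol/L

Corrected Na = measured Na + 2.4 · (glucose − 100)/100
= 133 + 2.4 · (434 − 100)/100
= 133 + 8
= 141 mmol/L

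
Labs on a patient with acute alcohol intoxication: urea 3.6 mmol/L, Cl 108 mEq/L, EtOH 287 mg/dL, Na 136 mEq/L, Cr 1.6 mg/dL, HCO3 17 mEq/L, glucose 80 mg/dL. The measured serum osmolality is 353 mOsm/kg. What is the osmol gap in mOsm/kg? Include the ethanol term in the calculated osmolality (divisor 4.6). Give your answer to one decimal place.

Calculated osmolality = 2·Na + glucose/18 + urea + ethanol/4.6
= 2·136 + 80/18 + 3.6 + 287/4.6
= 272 + 4.44 + 3.60 + 62.39
= 342.43 mOsm/kg ≈ 342.4 mOsm/kg
Osmolar gap = measured − calculated = 353 − 342.4 = 10.6 mOsm/kg

10.6 mOsm/kg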